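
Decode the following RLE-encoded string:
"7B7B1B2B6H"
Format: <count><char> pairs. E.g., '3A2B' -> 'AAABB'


Expanding each <count><char> pair:
  7B -> 'BBBBBBB'
  7B -> 'BBBBBBB'
  1B -> 'B'
  2B -> 'BB'
  6H -> 'HHHHHH'

Decoded = BBBBBBBBBBBBBBBBBHHHHHH


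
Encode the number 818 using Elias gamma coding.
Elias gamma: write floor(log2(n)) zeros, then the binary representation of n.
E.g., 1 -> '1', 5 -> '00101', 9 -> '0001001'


num_bits = floor(log2(818)) + 1 = 10
leading_zeros = num_bits - 1 = 9
binary(818) = 1100110010

Elias gamma(818) = '000000000' + '1100110010' = 0000000001100110010 (19 bits)


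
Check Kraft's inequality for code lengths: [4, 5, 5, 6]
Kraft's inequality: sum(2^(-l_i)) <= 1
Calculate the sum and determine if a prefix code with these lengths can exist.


Sum = 2^(-4) + 2^(-5) + 2^(-5) + 2^(-6)
    = 0.0625 + 0.03125 + 0.03125 + 0.015625
    = 9/64 = 0.140625
Since 0.140625 <= 1, Kraft's inequality IS satisfied.
A prefix code with these lengths CAN exist.

Kraft sum = 0.140625. Satisfied.


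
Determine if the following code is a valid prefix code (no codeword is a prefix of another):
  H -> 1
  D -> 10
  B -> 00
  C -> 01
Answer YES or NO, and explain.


Checking each pair (does one codeword prefix another?):
  H='1' vs D='10': prefix -- VIOLATION

NO -- this is NOT a valid prefix code. H (1) is a prefix of D (10).


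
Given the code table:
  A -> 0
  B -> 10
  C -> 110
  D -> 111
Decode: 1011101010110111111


Decoding:
10 -> B
111 -> D
0 -> A
10 -> B
10 -> B
110 -> C
111 -> D
111 -> D


Result: BDABBCDD


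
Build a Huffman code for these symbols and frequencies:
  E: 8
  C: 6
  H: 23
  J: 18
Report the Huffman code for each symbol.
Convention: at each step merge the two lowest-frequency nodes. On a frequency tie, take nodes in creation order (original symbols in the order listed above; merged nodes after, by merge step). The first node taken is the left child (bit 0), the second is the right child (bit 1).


Huffman tree construction:
Step 1: Merge C(6) + E(8) = 14
Step 2: Merge (C+E)(14) + J(18) = 32
Step 3: Merge H(23) + ((C+E)+J)(32) = 55
Read each symbol's code off the tree from the root (left child = 0, right child = 1).

Codes:
  E: 101 (length 3)
  C: 100 (length 3)
  H: 0 (length 1)
  J: 11 (length 2)
Average code length: 101/55 = 1.8364 bits/symbol


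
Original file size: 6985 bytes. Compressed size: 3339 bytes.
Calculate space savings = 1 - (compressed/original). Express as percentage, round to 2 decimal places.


ratio = compressed/original = 3339/6985 = 0.478024
savings = 1 - ratio = 1 - 0.478024 = 0.521976
as a percentage: 0.521976 * 100 = 52.2%

Space savings = 1 - 3339/6985 = 52.2%


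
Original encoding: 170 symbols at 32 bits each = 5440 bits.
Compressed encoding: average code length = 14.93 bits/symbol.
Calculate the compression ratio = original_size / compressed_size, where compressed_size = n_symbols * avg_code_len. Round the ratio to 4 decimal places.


original_size = n_symbols * orig_bits = 170 * 32 = 5440 bits
compressed_size = n_symbols * avg_code_len = 170 * 14.93 = 2538.1 bits
ratio = original_size / compressed_size = 5440 / 2538.1 = 2.1433

Compression ratio = 2.1433


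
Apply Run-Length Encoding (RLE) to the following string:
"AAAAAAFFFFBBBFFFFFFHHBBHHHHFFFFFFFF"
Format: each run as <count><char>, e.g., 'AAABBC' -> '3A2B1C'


Scanning runs left to right:
  i=0: run of 'A' x 6 -> '6A'
  i=6: run of 'F' x 4 -> '4F'
  i=10: run of 'B' x 3 -> '3B'
  i=13: run of 'F' x 6 -> '6F'
  i=19: run of 'H' x 2 -> '2H'
  i=21: run of 'B' x 2 -> '2B'
  i=23: run of 'H' x 4 -> '4H'
  i=27: run of 'F' x 8 -> '8F'

RLE = 6A4F3B6F2H2B4H8F


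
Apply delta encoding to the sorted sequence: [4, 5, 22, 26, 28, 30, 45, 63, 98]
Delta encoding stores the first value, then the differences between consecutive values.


First value: 4
Deltas:
  5 - 4 = 1
  22 - 5 = 17
  26 - 22 = 4
  28 - 26 = 2
  30 - 28 = 2
  45 - 30 = 15
  63 - 45 = 18
  98 - 63 = 35


Delta encoded: [4, 1, 17, 4, 2, 2, 15, 18, 35]


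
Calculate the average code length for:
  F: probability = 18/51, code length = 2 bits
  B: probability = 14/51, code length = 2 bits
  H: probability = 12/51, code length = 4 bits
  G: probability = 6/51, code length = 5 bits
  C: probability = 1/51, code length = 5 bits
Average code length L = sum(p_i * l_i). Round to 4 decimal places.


Weighted contributions p_i * l_i:
  F: (18/51) * 2 = 36/51
  B: (14/51) * 2 = 28/51
  H: (12/51) * 4 = 48/51
  G: (6/51) * 5 = 30/51
  C: (1/51) * 5 = 5/51
Sum = (36 + 28 + 48 + 30 + 5)/51 = 147/51

L = 147/51 = 2.8824 bits/symbol


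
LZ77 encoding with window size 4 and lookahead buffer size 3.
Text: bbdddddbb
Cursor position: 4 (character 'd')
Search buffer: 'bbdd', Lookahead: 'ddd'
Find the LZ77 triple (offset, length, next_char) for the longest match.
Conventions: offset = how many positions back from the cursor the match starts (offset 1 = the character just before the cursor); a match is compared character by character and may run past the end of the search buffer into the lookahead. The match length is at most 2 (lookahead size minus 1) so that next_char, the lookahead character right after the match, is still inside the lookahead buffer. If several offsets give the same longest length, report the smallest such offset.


Try each offset into the search buffer:
  offset=1 (pos 3, char 'd'): match length 2
  offset=2 (pos 2, char 'd'): match length 2
  offset=3 (pos 1, char 'b'): match length 0
  offset=4 (pos 0, char 'b'): match length 0
Longest match has length 2, found at offsets 1, 2; take the smallest, offset 1.
next_char = character at position 4 + 2 = 6 -> 'd'

Best match: offset=1, length=2 (matching 'dd' starting at position 3)
LZ77 triple: (1, 2, 'd')


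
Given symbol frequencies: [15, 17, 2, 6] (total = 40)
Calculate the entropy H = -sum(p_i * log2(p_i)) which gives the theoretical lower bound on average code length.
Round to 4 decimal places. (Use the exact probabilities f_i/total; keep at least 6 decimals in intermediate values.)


Per-symbol terms -p_i * log2(p_i) with p_i = f_i/40:
  p = 15/40 = 0.375000: log2(p) = -1.415037, -p*log2(p) = 0.530639
  p = 17/40 = 0.425000: log2(p) = -1.234465, -p*log2(p) = 0.524648
  p = 2/40 = 0.050000: log2(p) = -4.321928, -p*log2(p) = 0.216096
  p = 6/40 = 0.150000: log2(p) = -2.736966, -p*log2(p) = 0.410545
H = 0.530639 + 0.524648 + 0.216096 + 0.410545 = 1.681928

H = 1.6819 bits/symbol


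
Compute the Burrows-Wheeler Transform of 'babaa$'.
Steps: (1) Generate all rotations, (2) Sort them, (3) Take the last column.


Rotations (sorted):
  0: $babaa -> last char: a
  1: a$baba -> last char: a
  2: aa$bab -> last char: b
  3: abaa$b -> last char: b
  4: baa$ba -> last char: a
  5: babaa$ -> last char: $


BWT = aabba$


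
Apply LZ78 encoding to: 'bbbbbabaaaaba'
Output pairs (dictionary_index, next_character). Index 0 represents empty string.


LZ78 encoding steps:
Dictionary: {0: ''}
Step 1: w='' (idx 0), next='b' -> output (0, 'b'), add 'b' as idx 1
Step 2: w='b' (idx 1), next='b' -> output (1, 'b'), add 'bb' as idx 2
Step 3: w='bb' (idx 2), next='a' -> output (2, 'a'), add 'bba' as idx 3
Step 4: w='b' (idx 1), next='a' -> output (1, 'a'), add 'ba' as idx 4
Step 5: w='' (idx 0), next='a' -> output (0, 'a'), add 'a' as idx 5
Step 6: w='a' (idx 5), next='a' -> output (5, 'a'), add 'aa' as idx 6
Step 7: w='ba' (idx 4), end of input -> output (4, '')


Encoded: [(0, 'b'), (1, 'b'), (2, 'a'), (1, 'a'), (0, 'a'), (5, 'a'), (4, '')]


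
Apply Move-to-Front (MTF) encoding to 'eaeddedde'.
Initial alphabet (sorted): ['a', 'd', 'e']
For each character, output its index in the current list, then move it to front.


MTF encoding:
'e': index 2 in ['a', 'd', 'e'] -> ['e', 'a', 'd']
'a': index 1 in ['e', 'a', 'd'] -> ['a', 'e', 'd']
'e': index 1 in ['a', 'e', 'd'] -> ['e', 'a', 'd']
'd': index 2 in ['e', 'a', 'd'] -> ['d', 'e', 'a']
'd': index 0 in ['d', 'e', 'a'] -> ['d', 'e', 'a']
'e': index 1 in ['d', 'e', 'a'] -> ['e', 'd', 'a']
'd': index 1 in ['e', 'd', 'a'] -> ['d', 'e', 'a']
'd': index 0 in ['d', 'e', 'a'] -> ['d', 'e', 'a']
'e': index 1 in ['d', 'e', 'a'] -> ['e', 'd', 'a']


Output: [2, 1, 1, 2, 0, 1, 1, 0, 1]


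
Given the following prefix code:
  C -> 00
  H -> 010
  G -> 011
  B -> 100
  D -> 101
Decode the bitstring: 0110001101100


Decoding step by step:
Bits 011 -> G
Bits 00 -> C
Bits 011 -> G
Bits 011 -> G
Bits 00 -> C


Decoded message: GCGGC


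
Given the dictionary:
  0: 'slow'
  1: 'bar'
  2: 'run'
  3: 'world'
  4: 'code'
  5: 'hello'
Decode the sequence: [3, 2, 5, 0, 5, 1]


Look up each index in the dictionary:
  3 -> 'world'
  2 -> 'run'
  5 -> 'hello'
  0 -> 'slow'
  5 -> 'hello'
  1 -> 'bar'

Decoded: "world run hello slow hello bar"


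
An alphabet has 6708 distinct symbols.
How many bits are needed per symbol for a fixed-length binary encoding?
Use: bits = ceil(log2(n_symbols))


log2(6708) = 12.7117
Bracket: 2^12 = 4096 < 6708 <= 2^13 = 8192
So ceil(log2(6708)) = 13

bits = ceil(log2(6708)) = ceil(12.7117) = 13 bits


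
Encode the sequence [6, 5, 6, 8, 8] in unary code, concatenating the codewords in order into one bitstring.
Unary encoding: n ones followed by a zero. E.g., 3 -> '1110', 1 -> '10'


Encode each number as n ones followed by a terminating 0:
  6 -> 1111110 (7 bits)
  5 -> 111110 (6 bits)
  6 -> 1111110 (7 bits)
  8 -> 111111110 (9 bits)
  8 -> 111111110 (9 bits)
Total length = 7 + 6 + 7 + 9 + 9 = 38 bits.

Unary([6, 5, 6, 8, 8]) = 11111101111101111110111111110111111110 (38 bits)


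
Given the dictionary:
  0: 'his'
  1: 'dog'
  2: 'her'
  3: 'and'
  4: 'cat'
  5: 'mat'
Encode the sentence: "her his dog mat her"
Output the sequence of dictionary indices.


Look up each word in the dictionary:
  'her' -> 2
  'his' -> 0
  'dog' -> 1
  'mat' -> 5
  'her' -> 2

Encoded: [2, 0, 1, 5, 2]


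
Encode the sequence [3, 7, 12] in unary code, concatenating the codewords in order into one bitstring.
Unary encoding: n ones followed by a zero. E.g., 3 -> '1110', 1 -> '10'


Encode each number as n ones followed by a terminating 0:
  3 -> 1110 (4 bits)
  7 -> 11111110 (8 bits)
  12 -> 1111111111110 (13 bits)
Total length = 4 + 8 + 13 = 25 bits.

Unary([3, 7, 12]) = 1110111111101111111111110 (25 bits)


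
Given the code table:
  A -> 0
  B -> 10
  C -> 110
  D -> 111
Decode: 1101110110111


Decoding:
110 -> C
111 -> D
0 -> A
110 -> C
111 -> D


Result: CDACD


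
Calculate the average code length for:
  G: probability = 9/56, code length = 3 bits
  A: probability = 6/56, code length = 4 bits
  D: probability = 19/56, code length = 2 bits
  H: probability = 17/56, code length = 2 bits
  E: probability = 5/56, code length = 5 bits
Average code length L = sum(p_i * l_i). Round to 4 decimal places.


Weighted contributions p_i * l_i:
  G: (9/56) * 3 = 27/56
  A: (6/56) * 4 = 24/56
  D: (19/56) * 2 = 38/56
  H: (17/56) * 2 = 34/56
  E: (5/56) * 5 = 25/56
Sum = (27 + 24 + 38 + 34 + 25)/56 = 148/56

L = 148/56 = 2.6429 bits/symbol


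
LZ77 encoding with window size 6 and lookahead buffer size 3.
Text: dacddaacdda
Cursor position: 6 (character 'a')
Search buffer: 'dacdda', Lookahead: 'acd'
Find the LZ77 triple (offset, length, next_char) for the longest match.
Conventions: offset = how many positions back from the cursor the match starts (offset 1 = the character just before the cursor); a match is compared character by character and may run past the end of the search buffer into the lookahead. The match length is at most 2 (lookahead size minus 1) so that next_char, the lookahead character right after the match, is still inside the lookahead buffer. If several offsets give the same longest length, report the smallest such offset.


Try each offset into the search buffer:
  offset=1 (pos 5, char 'a'): match length 1
  offset=2 (pos 4, char 'd'): match length 0
  offset=3 (pos 3, char 'd'): match length 0
  offset=4 (pos 2, char 'c'): match length 0
  offset=5 (pos 1, char 'a'): match length 2
  offset=6 (pos 0, char 'd'): match length 0
Longest match has length 2 at offset 5.
next_char = character at position 6 + 2 = 8 -> 'd'

Best match: offset=5, length=2 (matching 'ac' starting at position 1)
LZ77 triple: (5, 2, 'd')


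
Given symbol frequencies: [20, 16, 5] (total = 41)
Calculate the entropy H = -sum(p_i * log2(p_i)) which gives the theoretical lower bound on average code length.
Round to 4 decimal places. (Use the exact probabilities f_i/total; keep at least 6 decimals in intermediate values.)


Per-symbol terms -p_i * log2(p_i) with p_i = f_i/41:
  p = 20/41 = 0.487805: log2(p) = -1.035624, -p*log2(p) = 0.505182
  p = 16/41 = 0.390244: log2(p) = -1.357552, -p*log2(p) = 0.529776
  p = 5/41 = 0.121951: log2(p) = -3.035624, -p*log2(p) = 0.370198
H = 0.505182 + 0.529776 + 0.370198 = 1.405156

H = 1.4052 bits/symbol


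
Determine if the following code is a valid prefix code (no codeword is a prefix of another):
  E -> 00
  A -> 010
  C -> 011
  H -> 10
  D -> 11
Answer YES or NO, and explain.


Checking each pair (does one codeword prefix another?):
  E='00' vs A='010': no prefix
  E='00' vs C='011': no prefix
  E='00' vs H='10': no prefix
  E='00' vs D='11': no prefix
  A='010' vs E='00': no prefix
  A='010' vs C='011': no prefix
  A='010' vs H='10': no prefix
  A='010' vs D='11': no prefix
  C='011' vs E='00': no prefix
  C='011' vs A='010': no prefix
  C='011' vs H='10': no prefix
  C='011' vs D='11': no prefix
  H='10' vs E='00': no prefix
  H='10' vs A='010': no prefix
  H='10' vs C='011': no prefix
  H='10' vs D='11': no prefix
  D='11' vs E='00': no prefix
  D='11' vs A='010': no prefix
  D='11' vs C='011': no prefix
  D='11' vs H='10': no prefix
No violation found over all pairs.

YES -- this is a valid prefix code. No codeword is a prefix of any other codeword.


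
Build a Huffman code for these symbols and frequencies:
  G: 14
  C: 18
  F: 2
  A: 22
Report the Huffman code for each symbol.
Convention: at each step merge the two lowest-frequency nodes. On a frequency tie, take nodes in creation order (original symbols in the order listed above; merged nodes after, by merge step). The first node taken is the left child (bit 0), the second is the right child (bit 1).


Huffman tree construction:
Step 1: Merge F(2) + G(14) = 16
Step 2: Merge (F+G)(16) + C(18) = 34
Step 3: Merge A(22) + ((F+G)+C)(34) = 56
Read each symbol's code off the tree from the root (left child = 0, right child = 1).

Codes:
  G: 101 (length 3)
  C: 11 (length 2)
  F: 100 (length 3)
  A: 0 (length 1)
Average code length: 106/56 = 1.8929 bits/symbol


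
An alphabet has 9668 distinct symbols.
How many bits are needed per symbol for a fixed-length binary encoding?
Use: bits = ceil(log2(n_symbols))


log2(9668) = 13.239
Bracket: 2^13 = 8192 < 9668 <= 2^14 = 16384
So ceil(log2(9668)) = 14

bits = ceil(log2(9668)) = ceil(13.239) = 14 bits


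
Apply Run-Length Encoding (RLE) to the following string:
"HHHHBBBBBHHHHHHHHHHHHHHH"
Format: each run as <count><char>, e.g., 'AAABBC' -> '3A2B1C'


Scanning runs left to right:
  i=0: run of 'H' x 4 -> '4H'
  i=4: run of 'B' x 5 -> '5B'
  i=9: run of 'H' x 15 -> '15H'

RLE = 4H5B15H


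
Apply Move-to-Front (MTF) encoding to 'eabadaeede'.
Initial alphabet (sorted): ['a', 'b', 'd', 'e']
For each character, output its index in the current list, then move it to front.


MTF encoding:
'e': index 3 in ['a', 'b', 'd', 'e'] -> ['e', 'a', 'b', 'd']
'a': index 1 in ['e', 'a', 'b', 'd'] -> ['a', 'e', 'b', 'd']
'b': index 2 in ['a', 'e', 'b', 'd'] -> ['b', 'a', 'e', 'd']
'a': index 1 in ['b', 'a', 'e', 'd'] -> ['a', 'b', 'e', 'd']
'd': index 3 in ['a', 'b', 'e', 'd'] -> ['d', 'a', 'b', 'e']
'a': index 1 in ['d', 'a', 'b', 'e'] -> ['a', 'd', 'b', 'e']
'e': index 3 in ['a', 'd', 'b', 'e'] -> ['e', 'a', 'd', 'b']
'e': index 0 in ['e', 'a', 'd', 'b'] -> ['e', 'a', 'd', 'b']
'd': index 2 in ['e', 'a', 'd', 'b'] -> ['d', 'e', 'a', 'b']
'e': index 1 in ['d', 'e', 'a', 'b'] -> ['e', 'd', 'a', 'b']


Output: [3, 1, 2, 1, 3, 1, 3, 0, 2, 1]


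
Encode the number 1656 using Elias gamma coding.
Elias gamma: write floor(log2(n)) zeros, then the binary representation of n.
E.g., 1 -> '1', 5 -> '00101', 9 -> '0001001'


num_bits = floor(log2(1656)) + 1 = 11
leading_zeros = num_bits - 1 = 10
binary(1656) = 11001111000

Elias gamma(1656) = '0000000000' + '11001111000' = 000000000011001111000 (21 bits)


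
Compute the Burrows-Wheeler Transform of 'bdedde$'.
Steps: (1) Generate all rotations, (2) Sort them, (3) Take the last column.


Rotations (sorted):
  0: $bdedde -> last char: e
  1: bdedde$ -> last char: $
  2: dde$bde -> last char: e
  3: de$bded -> last char: d
  4: dedde$b -> last char: b
  5: e$bdedd -> last char: d
  6: edde$bd -> last char: d


BWT = e$edbdd


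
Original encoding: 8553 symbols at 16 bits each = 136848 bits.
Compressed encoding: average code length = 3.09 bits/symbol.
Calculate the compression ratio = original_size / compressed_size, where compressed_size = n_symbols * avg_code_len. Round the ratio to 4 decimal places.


original_size = n_symbols * orig_bits = 8553 * 16 = 136848 bits
compressed_size = n_symbols * avg_code_len = 8553 * 3.09 = 26428.77 bits
ratio = original_size / compressed_size = 136848 / 26428.77 = 5.178

Compression ratio = 5.178


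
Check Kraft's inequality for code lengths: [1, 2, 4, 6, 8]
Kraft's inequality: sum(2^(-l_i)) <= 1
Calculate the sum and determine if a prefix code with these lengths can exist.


Sum = 2^(-1) + 2^(-2) + 2^(-4) + 2^(-6) + 2^(-8)
    = 0.5 + 0.25 + 0.0625 + 0.015625 + 0.00390625
    = 213/256 = 0.83203125
Since 0.83203125 <= 1, Kraft's inequality IS satisfied.
A prefix code with these lengths CAN exist.

Kraft sum = 0.83203125. Satisfied.


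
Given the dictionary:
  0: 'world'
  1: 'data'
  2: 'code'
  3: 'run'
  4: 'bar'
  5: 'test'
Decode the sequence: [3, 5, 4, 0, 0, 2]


Look up each index in the dictionary:
  3 -> 'run'
  5 -> 'test'
  4 -> 'bar'
  0 -> 'world'
  0 -> 'world'
  2 -> 'code'

Decoded: "run test bar world world code"


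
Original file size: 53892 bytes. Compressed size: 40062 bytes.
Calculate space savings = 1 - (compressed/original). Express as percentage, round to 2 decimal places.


ratio = compressed/original = 40062/53892 = 0.743376
savings = 1 - ratio = 1 - 0.743376 = 0.256624
as a percentage: 0.256624 * 100 = 25.66%

Space savings = 1 - 40062/53892 = 25.66%


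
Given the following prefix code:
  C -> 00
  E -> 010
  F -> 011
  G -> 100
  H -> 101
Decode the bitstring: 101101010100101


Decoding step by step:
Bits 101 -> H
Bits 101 -> H
Bits 010 -> E
Bits 100 -> G
Bits 101 -> H


Decoded message: HHEGH


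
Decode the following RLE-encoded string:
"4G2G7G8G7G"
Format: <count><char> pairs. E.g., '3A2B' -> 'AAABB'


Expanding each <count><char> pair:
  4G -> 'GGGG'
  2G -> 'GG'
  7G -> 'GGGGGGG'
  8G -> 'GGGGGGGG'
  7G -> 'GGGGGGG'

Decoded = GGGGGGGGGGGGGGGGGGGGGGGGGGGG


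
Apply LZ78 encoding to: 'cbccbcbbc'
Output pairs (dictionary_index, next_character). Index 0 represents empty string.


LZ78 encoding steps:
Dictionary: {0: ''}
Step 1: w='' (idx 0), next='c' -> output (0, 'c'), add 'c' as idx 1
Step 2: w='' (idx 0), next='b' -> output (0, 'b'), add 'b' as idx 2
Step 3: w='c' (idx 1), next='c' -> output (1, 'c'), add 'cc' as idx 3
Step 4: w='b' (idx 2), next='c' -> output (2, 'c'), add 'bc' as idx 4
Step 5: w='b' (idx 2), next='b' -> output (2, 'b'), add 'bb' as idx 5
Step 6: w='c' (idx 1), end of input -> output (1, '')


Encoded: [(0, 'c'), (0, 'b'), (1, 'c'), (2, 'c'), (2, 'b'), (1, '')]


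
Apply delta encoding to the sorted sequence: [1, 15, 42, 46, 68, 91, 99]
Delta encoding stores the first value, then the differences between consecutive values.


First value: 1
Deltas:
  15 - 1 = 14
  42 - 15 = 27
  46 - 42 = 4
  68 - 46 = 22
  91 - 68 = 23
  99 - 91 = 8


Delta encoded: [1, 14, 27, 4, 22, 23, 8]


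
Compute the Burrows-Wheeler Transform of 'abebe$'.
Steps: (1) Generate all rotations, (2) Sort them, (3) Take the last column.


Rotations (sorted):
  0: $abebe -> last char: e
  1: abebe$ -> last char: $
  2: be$abe -> last char: e
  3: bebe$a -> last char: a
  4: e$abeb -> last char: b
  5: ebe$ab -> last char: b


BWT = e$eabb


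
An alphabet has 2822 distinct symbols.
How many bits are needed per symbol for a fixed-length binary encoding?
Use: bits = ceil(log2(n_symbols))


log2(2822) = 11.4625
Bracket: 2^11 = 2048 < 2822 <= 2^12 = 4096
So ceil(log2(2822)) = 12

bits = ceil(log2(2822)) = ceil(11.4625) = 12 bits


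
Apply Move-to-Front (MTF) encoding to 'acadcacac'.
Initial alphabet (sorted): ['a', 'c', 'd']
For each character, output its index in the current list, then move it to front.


MTF encoding:
'a': index 0 in ['a', 'c', 'd'] -> ['a', 'c', 'd']
'c': index 1 in ['a', 'c', 'd'] -> ['c', 'a', 'd']
'a': index 1 in ['c', 'a', 'd'] -> ['a', 'c', 'd']
'd': index 2 in ['a', 'c', 'd'] -> ['d', 'a', 'c']
'c': index 2 in ['d', 'a', 'c'] -> ['c', 'd', 'a']
'a': index 2 in ['c', 'd', 'a'] -> ['a', 'c', 'd']
'c': index 1 in ['a', 'c', 'd'] -> ['c', 'a', 'd']
'a': index 1 in ['c', 'a', 'd'] -> ['a', 'c', 'd']
'c': index 1 in ['a', 'c', 'd'] -> ['c', 'a', 'd']


Output: [0, 1, 1, 2, 2, 2, 1, 1, 1]


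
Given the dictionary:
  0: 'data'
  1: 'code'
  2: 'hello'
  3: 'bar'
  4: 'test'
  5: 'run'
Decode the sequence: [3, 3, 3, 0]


Look up each index in the dictionary:
  3 -> 'bar'
  3 -> 'bar'
  3 -> 'bar'
  0 -> 'data'

Decoded: "bar bar bar data"


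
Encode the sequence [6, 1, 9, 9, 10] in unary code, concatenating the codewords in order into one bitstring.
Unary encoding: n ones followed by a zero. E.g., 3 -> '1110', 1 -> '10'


Encode each number as n ones followed by a terminating 0:
  6 -> 1111110 (7 bits)
  1 -> 10 (2 bits)
  9 -> 1111111110 (10 bits)
  9 -> 1111111110 (10 bits)
  10 -> 11111111110 (11 bits)
Total length = 7 + 2 + 10 + 10 + 11 = 40 bits.

Unary([6, 1, 9, 9, 10]) = 1111110101111111110111111111011111111110 (40 bits)


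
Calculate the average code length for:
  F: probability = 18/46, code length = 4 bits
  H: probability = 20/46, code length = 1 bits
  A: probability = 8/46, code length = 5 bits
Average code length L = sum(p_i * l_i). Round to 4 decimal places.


Weighted contributions p_i * l_i:
  F: (18/46) * 4 = 72/46
  H: (20/46) * 1 = 20/46
  A: (8/46) * 5 = 40/46
Sum = (72 + 20 + 40)/46 = 132/46

L = 132/46 = 2.8696 bits/symbol


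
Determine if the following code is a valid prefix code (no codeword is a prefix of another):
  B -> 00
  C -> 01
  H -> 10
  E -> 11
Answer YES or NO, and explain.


Checking each pair (does one codeword prefix another?):
  B='00' vs C='01': no prefix
  B='00' vs H='10': no prefix
  B='00' vs E='11': no prefix
  C='01' vs B='00': no prefix
  C='01' vs H='10': no prefix
  C='01' vs E='11': no prefix
  H='10' vs B='00': no prefix
  H='10' vs C='01': no prefix
  H='10' vs E='11': no prefix
  E='11' vs B='00': no prefix
  E='11' vs C='01': no prefix
  E='11' vs H='10': no prefix
No violation found over all pairs.

YES -- this is a valid prefix code. No codeword is a prefix of any other codeword.


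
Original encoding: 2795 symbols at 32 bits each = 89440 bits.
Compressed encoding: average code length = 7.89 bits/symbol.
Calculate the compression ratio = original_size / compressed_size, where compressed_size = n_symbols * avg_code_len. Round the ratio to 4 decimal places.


original_size = n_symbols * orig_bits = 2795 * 32 = 89440 bits
compressed_size = n_symbols * avg_code_len = 2795 * 7.89 = 22052.55 bits
ratio = original_size / compressed_size = 89440 / 22052.55 = 4.0558

Compression ratio = 4.0558


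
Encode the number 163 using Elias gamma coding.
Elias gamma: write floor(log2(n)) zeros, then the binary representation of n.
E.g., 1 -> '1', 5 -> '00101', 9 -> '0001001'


num_bits = floor(log2(163)) + 1 = 8
leading_zeros = num_bits - 1 = 7
binary(163) = 10100011

Elias gamma(163) = '0000000' + '10100011' = 000000010100011 (15 bits)


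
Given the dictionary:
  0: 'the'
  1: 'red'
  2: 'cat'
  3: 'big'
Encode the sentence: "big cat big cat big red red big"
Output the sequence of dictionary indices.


Look up each word in the dictionary:
  'big' -> 3
  'cat' -> 2
  'big' -> 3
  'cat' -> 2
  'big' -> 3
  'red' -> 1
  'red' -> 1
  'big' -> 3

Encoded: [3, 2, 3, 2, 3, 1, 1, 3]


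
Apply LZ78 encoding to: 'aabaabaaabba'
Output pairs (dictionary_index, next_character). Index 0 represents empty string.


LZ78 encoding steps:
Dictionary: {0: ''}
Step 1: w='' (idx 0), next='a' -> output (0, 'a'), add 'a' as idx 1
Step 2: w='a' (idx 1), next='b' -> output (1, 'b'), add 'ab' as idx 2
Step 3: w='a' (idx 1), next='a' -> output (1, 'a'), add 'aa' as idx 3
Step 4: w='' (idx 0), next='b' -> output (0, 'b'), add 'b' as idx 4
Step 5: w='aa' (idx 3), next='a' -> output (3, 'a'), add 'aaa' as idx 5
Step 6: w='b' (idx 4), next='b' -> output (4, 'b'), add 'bb' as idx 6
Step 7: w='a' (idx 1), end of input -> output (1, '')


Encoded: [(0, 'a'), (1, 'b'), (1, 'a'), (0, 'b'), (3, 'a'), (4, 'b'), (1, '')]


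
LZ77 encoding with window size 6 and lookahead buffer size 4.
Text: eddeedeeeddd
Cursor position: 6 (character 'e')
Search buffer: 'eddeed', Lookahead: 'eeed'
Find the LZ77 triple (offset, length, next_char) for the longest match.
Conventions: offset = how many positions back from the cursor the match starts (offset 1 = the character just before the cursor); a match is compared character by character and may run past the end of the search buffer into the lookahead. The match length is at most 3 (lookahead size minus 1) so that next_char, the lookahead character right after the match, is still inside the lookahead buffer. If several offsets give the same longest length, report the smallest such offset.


Try each offset into the search buffer:
  offset=1 (pos 5, char 'd'): match length 0
  offset=2 (pos 4, char 'e'): match length 1
  offset=3 (pos 3, char 'e'): match length 2
  offset=4 (pos 2, char 'd'): match length 0
  offset=5 (pos 1, char 'd'): match length 0
  offset=6 (pos 0, char 'e'): match length 1
Longest match has length 2 at offset 3.
next_char = character at position 6 + 2 = 8 -> 'e'

Best match: offset=3, length=2 (matching 'ee' starting at position 3)
LZ77 triple: (3, 2, 'e')


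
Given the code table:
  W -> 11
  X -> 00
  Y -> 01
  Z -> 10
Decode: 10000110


Decoding:
10 -> Z
00 -> X
01 -> Y
10 -> Z


Result: ZXYZ


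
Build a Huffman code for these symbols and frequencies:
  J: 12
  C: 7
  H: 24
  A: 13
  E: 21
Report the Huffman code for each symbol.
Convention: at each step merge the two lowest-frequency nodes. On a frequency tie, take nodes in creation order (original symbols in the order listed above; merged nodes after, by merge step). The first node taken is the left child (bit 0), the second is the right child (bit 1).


Huffman tree construction:
Step 1: Merge C(7) + J(12) = 19
Step 2: Merge A(13) + (C+J)(19) = 32
Step 3: Merge E(21) + H(24) = 45
Step 4: Merge (A+(C+J))(32) + (E+H)(45) = 77
Read each symbol's code off the tree from the root (left child = 0, right child = 1).

Codes:
  J: 011 (length 3)
  C: 010 (length 3)
  H: 11 (length 2)
  A: 00 (length 2)
  E: 10 (length 2)
Average code length: 173/77 = 2.2468 bits/symbol


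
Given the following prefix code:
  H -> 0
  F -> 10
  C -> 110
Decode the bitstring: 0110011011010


Decoding step by step:
Bits 0 -> H
Bits 110 -> C
Bits 0 -> H
Bits 110 -> C
Bits 110 -> C
Bits 10 -> F


Decoded message: HCHCCF


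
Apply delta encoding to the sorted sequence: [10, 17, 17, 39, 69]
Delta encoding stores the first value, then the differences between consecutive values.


First value: 10
Deltas:
  17 - 10 = 7
  17 - 17 = 0
  39 - 17 = 22
  69 - 39 = 30


Delta encoded: [10, 7, 0, 22, 30]


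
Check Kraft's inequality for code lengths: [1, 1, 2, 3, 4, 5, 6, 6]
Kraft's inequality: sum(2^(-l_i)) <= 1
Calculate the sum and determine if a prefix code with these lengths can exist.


Sum = 2^(-1) + 2^(-1) + 2^(-2) + 2^(-3) + 2^(-4) + 2^(-5) + 2^(-6) + 2^(-6)
    = 0.5 + 0.5 + 0.25 + 0.125 + 0.0625 + 0.03125 + 0.015625 + 0.015625
    = 96/64 = 1.5
Since 1.5 > 1, Kraft's inequality is NOT satisfied.
A prefix code with these lengths CANNOT exist.

Kraft sum = 1.5. Not satisfied.


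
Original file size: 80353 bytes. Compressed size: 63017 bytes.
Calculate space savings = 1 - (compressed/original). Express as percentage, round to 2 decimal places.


ratio = compressed/original = 63017/80353 = 0.784252
savings = 1 - ratio = 1 - 0.784252 = 0.215748
as a percentage: 0.215748 * 100 = 21.57%

Space savings = 1 - 63017/80353 = 21.57%


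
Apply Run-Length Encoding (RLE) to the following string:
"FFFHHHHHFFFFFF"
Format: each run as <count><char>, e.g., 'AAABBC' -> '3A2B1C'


Scanning runs left to right:
  i=0: run of 'F' x 3 -> '3F'
  i=3: run of 'H' x 5 -> '5H'
  i=8: run of 'F' x 6 -> '6F'

RLE = 3F5H6F


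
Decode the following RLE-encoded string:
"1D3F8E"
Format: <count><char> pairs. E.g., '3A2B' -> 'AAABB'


Expanding each <count><char> pair:
  1D -> 'D'
  3F -> 'FFF'
  8E -> 'EEEEEEEE'

Decoded = DFFFEEEEEEEE


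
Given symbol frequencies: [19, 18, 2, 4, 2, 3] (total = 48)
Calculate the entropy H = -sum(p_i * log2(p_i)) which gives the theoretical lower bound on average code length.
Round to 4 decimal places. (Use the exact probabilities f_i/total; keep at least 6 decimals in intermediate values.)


Per-symbol terms -p_i * log2(p_i) with p_i = f_i/48:
  p = 19/48 = 0.395833: log2(p) = -1.337035, -p*log2(p) = 0.529243
  p = 18/48 = 0.375000: log2(p) = -1.415037, -p*log2(p) = 0.530639
  p = 2/48 = 0.041667: log2(p) = -4.584963, -p*log2(p) = 0.191040
  p = 4/48 = 0.083333: log2(p) = -3.584963, -p*log2(p) = 0.298747
  p = 2/48 = 0.041667: log2(p) = -4.584963, -p*log2(p) = 0.191040
  p = 3/48 = 0.062500: log2(p) = -4.000000, -p*log2(p) = 0.250000
H = 0.529243 + 0.530639 + 0.191040 + 0.298747 + 0.191040 + 0.250000 = 1.990709

H = 1.9907 bits/symbol


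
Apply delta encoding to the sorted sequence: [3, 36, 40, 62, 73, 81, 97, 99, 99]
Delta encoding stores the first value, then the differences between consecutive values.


First value: 3
Deltas:
  36 - 3 = 33
  40 - 36 = 4
  62 - 40 = 22
  73 - 62 = 11
  81 - 73 = 8
  97 - 81 = 16
  99 - 97 = 2
  99 - 99 = 0


Delta encoded: [3, 33, 4, 22, 11, 8, 16, 2, 0]


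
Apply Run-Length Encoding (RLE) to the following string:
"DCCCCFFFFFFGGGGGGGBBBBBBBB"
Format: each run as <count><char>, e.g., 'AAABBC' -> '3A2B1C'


Scanning runs left to right:
  i=0: run of 'D' x 1 -> '1D'
  i=1: run of 'C' x 4 -> '4C'
  i=5: run of 'F' x 6 -> '6F'
  i=11: run of 'G' x 7 -> '7G'
  i=18: run of 'B' x 8 -> '8B'

RLE = 1D4C6F7G8B


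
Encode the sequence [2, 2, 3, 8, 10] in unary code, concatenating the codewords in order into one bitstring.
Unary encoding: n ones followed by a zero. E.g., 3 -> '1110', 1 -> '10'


Encode each number as n ones followed by a terminating 0:
  2 -> 110 (3 bits)
  2 -> 110 (3 bits)
  3 -> 1110 (4 bits)
  8 -> 111111110 (9 bits)
  10 -> 11111111110 (11 bits)
Total length = 3 + 3 + 4 + 9 + 11 = 30 bits.

Unary([2, 2, 3, 8, 10]) = 110110111011111111011111111110 (30 bits)


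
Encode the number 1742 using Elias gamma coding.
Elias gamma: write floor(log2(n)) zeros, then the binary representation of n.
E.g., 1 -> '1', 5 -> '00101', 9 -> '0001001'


num_bits = floor(log2(1742)) + 1 = 11
leading_zeros = num_bits - 1 = 10
binary(1742) = 11011001110

Elias gamma(1742) = '0000000000' + '11011001110' = 000000000011011001110 (21 bits)


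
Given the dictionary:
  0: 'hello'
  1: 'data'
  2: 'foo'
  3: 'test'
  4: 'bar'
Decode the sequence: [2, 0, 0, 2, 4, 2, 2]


Look up each index in the dictionary:
  2 -> 'foo'
  0 -> 'hello'
  0 -> 'hello'
  2 -> 'foo'
  4 -> 'bar'
  2 -> 'foo'
  2 -> 'foo'

Decoded: "foo hello hello foo bar foo foo"


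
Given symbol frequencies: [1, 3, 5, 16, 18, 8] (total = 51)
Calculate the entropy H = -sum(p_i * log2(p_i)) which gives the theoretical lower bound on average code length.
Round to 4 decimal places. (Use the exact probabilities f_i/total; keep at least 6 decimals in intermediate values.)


Per-symbol terms -p_i * log2(p_i) with p_i = f_i/51:
  p = 1/51 = 0.019608: log2(p) = -5.672425, -p*log2(p) = 0.111224
  p = 3/51 = 0.058824: log2(p) = -4.087463, -p*log2(p) = 0.240439
  p = 5/51 = 0.098039: log2(p) = -3.350497, -p*log2(p) = 0.328480
  p = 16/51 = 0.313725: log2(p) = -1.672425, -p*log2(p) = 0.524682
  p = 18/51 = 0.352941: log2(p) = -1.502500, -p*log2(p) = 0.530294
  p = 8/51 = 0.156863: log2(p) = -2.672425, -p*log2(p) = 0.419204
H = 0.111224 + 0.240439 + 0.328480 + 0.524682 + 0.530294 + 0.419204 = 2.154323

H = 2.1543 bits/symbol


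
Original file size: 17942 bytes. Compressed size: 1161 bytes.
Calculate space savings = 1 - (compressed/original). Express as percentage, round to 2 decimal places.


ratio = compressed/original = 1161/17942 = 0.064709
savings = 1 - ratio = 1 - 0.064709 = 0.935291
as a percentage: 0.935291 * 100 = 93.53%

Space savings = 1 - 1161/17942 = 93.53%


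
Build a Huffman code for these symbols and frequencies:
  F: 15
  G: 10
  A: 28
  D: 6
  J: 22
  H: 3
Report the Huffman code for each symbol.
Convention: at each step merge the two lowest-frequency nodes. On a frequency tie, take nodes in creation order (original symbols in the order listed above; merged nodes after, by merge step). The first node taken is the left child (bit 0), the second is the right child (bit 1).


Huffman tree construction:
Step 1: Merge H(3) + D(6) = 9
Step 2: Merge (H+D)(9) + G(10) = 19
Step 3: Merge F(15) + ((H+D)+G)(19) = 34
Step 4: Merge J(22) + A(28) = 50
Step 5: Merge (F+((H+D)+G))(34) + (J+A)(50) = 84
Read each symbol's code off the tree from the root (left child = 0, right child = 1).

Codes:
  F: 00 (length 2)
  G: 011 (length 3)
  A: 11 (length 2)
  D: 0101 (length 4)
  J: 10 (length 2)
  H: 0100 (length 4)
Average code length: 196/84 = 2.3333 bits/symbol


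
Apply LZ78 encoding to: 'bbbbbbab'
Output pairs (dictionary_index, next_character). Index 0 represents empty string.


LZ78 encoding steps:
Dictionary: {0: ''}
Step 1: w='' (idx 0), next='b' -> output (0, 'b'), add 'b' as idx 1
Step 2: w='b' (idx 1), next='b' -> output (1, 'b'), add 'bb' as idx 2
Step 3: w='bb' (idx 2), next='b' -> output (2, 'b'), add 'bbb' as idx 3
Step 4: w='' (idx 0), next='a' -> output (0, 'a'), add 'a' as idx 4
Step 5: w='b' (idx 1), end of input -> output (1, '')


Encoded: [(0, 'b'), (1, 'b'), (2, 'b'), (0, 'a'), (1, '')]


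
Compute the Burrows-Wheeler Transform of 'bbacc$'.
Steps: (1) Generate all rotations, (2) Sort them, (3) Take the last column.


Rotations (sorted):
  0: $bbacc -> last char: c
  1: acc$bb -> last char: b
  2: bacc$b -> last char: b
  3: bbacc$ -> last char: $
  4: c$bbac -> last char: c
  5: cc$bba -> last char: a


BWT = cbb$ca


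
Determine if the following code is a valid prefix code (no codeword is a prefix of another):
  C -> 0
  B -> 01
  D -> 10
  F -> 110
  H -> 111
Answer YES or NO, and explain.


Checking each pair (does one codeword prefix another?):
  C='0' vs B='01': prefix -- VIOLATION

NO -- this is NOT a valid prefix code. C (0) is a prefix of B (01).


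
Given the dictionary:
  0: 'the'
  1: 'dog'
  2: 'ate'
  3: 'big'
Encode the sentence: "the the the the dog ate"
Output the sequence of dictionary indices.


Look up each word in the dictionary:
  'the' -> 0
  'the' -> 0
  'the' -> 0
  'the' -> 0
  'dog' -> 1
  'ate' -> 2

Encoded: [0, 0, 0, 0, 1, 2]


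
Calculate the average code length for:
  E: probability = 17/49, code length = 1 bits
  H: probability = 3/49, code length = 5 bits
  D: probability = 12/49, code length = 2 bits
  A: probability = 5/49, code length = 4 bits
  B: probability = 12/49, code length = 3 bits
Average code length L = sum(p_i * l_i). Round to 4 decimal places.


Weighted contributions p_i * l_i:
  E: (17/49) * 1 = 17/49
  H: (3/49) * 5 = 15/49
  D: (12/49) * 2 = 24/49
  A: (5/49) * 4 = 20/49
  B: (12/49) * 3 = 36/49
Sum = (17 + 15 + 24 + 20 + 36)/49 = 112/49

L = 112/49 = 2.2857 bits/symbol


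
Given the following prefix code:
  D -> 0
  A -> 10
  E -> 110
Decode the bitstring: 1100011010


Decoding step by step:
Bits 110 -> E
Bits 0 -> D
Bits 0 -> D
Bits 110 -> E
Bits 10 -> A


Decoded message: EDDEA


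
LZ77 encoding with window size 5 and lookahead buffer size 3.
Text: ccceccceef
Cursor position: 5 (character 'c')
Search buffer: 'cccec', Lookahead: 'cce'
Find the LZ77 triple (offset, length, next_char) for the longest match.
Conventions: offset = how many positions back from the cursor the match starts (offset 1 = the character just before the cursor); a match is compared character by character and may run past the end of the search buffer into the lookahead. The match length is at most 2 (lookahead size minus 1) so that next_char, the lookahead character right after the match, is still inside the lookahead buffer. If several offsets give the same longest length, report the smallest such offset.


Try each offset into the search buffer:
  offset=1 (pos 4, char 'c'): match length 2
  offset=2 (pos 3, char 'e'): match length 0
  offset=3 (pos 2, char 'c'): match length 1
  offset=4 (pos 1, char 'c'): match length 2
  offset=5 (pos 0, char 'c'): match length 2
Longest match has length 2, found at offsets 1, 4, 5; take the smallest, offset 1.
next_char = character at position 5 + 2 = 7 -> 'e'

Best match: offset=1, length=2 (matching 'cc' starting at position 4)
LZ77 triple: (1, 2, 'e')


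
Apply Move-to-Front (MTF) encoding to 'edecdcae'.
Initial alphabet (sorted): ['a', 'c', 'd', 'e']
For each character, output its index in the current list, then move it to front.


MTF encoding:
'e': index 3 in ['a', 'c', 'd', 'e'] -> ['e', 'a', 'c', 'd']
'd': index 3 in ['e', 'a', 'c', 'd'] -> ['d', 'e', 'a', 'c']
'e': index 1 in ['d', 'e', 'a', 'c'] -> ['e', 'd', 'a', 'c']
'c': index 3 in ['e', 'd', 'a', 'c'] -> ['c', 'e', 'd', 'a']
'd': index 2 in ['c', 'e', 'd', 'a'] -> ['d', 'c', 'e', 'a']
'c': index 1 in ['d', 'c', 'e', 'a'] -> ['c', 'd', 'e', 'a']
'a': index 3 in ['c', 'd', 'e', 'a'] -> ['a', 'c', 'd', 'e']
'e': index 3 in ['a', 'c', 'd', 'e'] -> ['e', 'a', 'c', 'd']


Output: [3, 3, 1, 3, 2, 1, 3, 3]


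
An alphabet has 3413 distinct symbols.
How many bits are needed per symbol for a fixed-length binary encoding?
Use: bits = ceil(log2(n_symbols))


log2(3413) = 11.7368
Bracket: 2^11 = 2048 < 3413 <= 2^12 = 4096
So ceil(log2(3413)) = 12

bits = ceil(log2(3413)) = ceil(11.7368) = 12 bits


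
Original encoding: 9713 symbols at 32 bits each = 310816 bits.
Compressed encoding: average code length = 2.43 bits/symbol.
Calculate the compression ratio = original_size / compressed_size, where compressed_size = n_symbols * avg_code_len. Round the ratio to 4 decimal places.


original_size = n_symbols * orig_bits = 9713 * 32 = 310816 bits
compressed_size = n_symbols * avg_code_len = 9713 * 2.43 = 23602.59 bits
ratio = original_size / compressed_size = 310816 / 23602.59 = 13.1687

Compression ratio = 13.1687


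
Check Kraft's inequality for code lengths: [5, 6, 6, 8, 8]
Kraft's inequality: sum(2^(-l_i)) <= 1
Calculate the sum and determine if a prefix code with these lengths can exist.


Sum = 2^(-5) + 2^(-6) + 2^(-6) + 2^(-8) + 2^(-8)
    = 0.03125 + 0.015625 + 0.015625 + 0.00390625 + 0.00390625
    = 18/256 = 0.0703125
Since 0.0703125 <= 1, Kraft's inequality IS satisfied.
A prefix code with these lengths CAN exist.

Kraft sum = 0.0703125. Satisfied.


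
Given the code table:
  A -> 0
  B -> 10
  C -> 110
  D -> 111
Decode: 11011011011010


Decoding:
110 -> C
110 -> C
110 -> C
110 -> C
10 -> B


Result: CCCCB


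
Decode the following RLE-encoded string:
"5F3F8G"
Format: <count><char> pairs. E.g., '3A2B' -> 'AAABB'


Expanding each <count><char> pair:
  5F -> 'FFFFF'
  3F -> 'FFF'
  8G -> 'GGGGGGGG'

Decoded = FFFFFFFFGGGGGGGG


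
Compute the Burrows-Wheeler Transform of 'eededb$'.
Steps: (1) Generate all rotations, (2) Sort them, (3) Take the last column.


Rotations (sorted):
  0: $eededb -> last char: b
  1: b$eeded -> last char: d
  2: db$eede -> last char: e
  3: dedb$ee -> last char: e
  4: edb$eed -> last char: d
  5: ededb$e -> last char: e
  6: eededb$ -> last char: $


BWT = bdeede$
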